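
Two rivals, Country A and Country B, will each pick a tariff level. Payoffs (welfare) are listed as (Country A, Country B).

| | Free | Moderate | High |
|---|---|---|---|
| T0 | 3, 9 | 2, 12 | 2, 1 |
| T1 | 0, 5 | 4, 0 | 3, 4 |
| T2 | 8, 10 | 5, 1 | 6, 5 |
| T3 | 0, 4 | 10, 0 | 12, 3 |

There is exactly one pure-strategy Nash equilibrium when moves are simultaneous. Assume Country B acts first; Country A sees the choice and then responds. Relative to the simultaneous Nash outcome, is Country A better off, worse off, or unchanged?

Country A best-responds to each possible Country B move:
- Free → Country A plays T2 (best of 3, 0, 8, 0); Country B gets 10.
- Moderate → Country A plays T3 (best of 2, 4, 5, 10); Country B gets 0.
- High → Country A plays T3 (best of 2, 3, 6, 12); Country B gets 3.
Among 10, 0, 3, the best is 10 at Free. Subgame-perfect outcome: (T2, Free) with payoffs (8, 10).
Under simultaneous play:
Country A's best replies: Free→T2; Moderate→T3; High→T3.
Country B's best replies: T0→Moderate; T1→Free; T2→Free; T3→Free.
Only (T2, Free) has each player best-responding; Nash payoffs (8, 10).
Country A earns 8 sequentially versus 8 at the Nash outcome: unchanged.

unchanged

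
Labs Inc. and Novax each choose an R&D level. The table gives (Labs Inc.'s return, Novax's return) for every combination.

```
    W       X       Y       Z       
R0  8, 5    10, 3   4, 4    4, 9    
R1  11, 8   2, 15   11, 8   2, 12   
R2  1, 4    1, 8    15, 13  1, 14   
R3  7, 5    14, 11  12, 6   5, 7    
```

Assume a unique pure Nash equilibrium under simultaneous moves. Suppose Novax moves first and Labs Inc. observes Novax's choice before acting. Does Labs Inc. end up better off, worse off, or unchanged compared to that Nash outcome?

Labs Inc. best-responds to each possible Novax move:
- W: BR = R1, leader payoff 8.
- X: BR = R3, leader payoff 11.
- Y: BR = R2, leader payoff 13.
- Z: BR = R3, leader payoff 7.
Maximizing over 8, 11, 13, 7, Novax chooses Y. Subgame-perfect outcome: (R2, Y) with payoffs (15, 13).
For the simultaneous game, intersect best replies.
Labs Inc.'s best replies: W→R1; X→R3; Y→R2; Z→R3.
Novax's best replies: R0→Z; R1→X; R2→Z; R3→X.
The unique mutual best reply is (R3, X), giving (14, 11).
Labs Inc. earns 15 sequentially versus 14 at the Nash outcome: better off.

better off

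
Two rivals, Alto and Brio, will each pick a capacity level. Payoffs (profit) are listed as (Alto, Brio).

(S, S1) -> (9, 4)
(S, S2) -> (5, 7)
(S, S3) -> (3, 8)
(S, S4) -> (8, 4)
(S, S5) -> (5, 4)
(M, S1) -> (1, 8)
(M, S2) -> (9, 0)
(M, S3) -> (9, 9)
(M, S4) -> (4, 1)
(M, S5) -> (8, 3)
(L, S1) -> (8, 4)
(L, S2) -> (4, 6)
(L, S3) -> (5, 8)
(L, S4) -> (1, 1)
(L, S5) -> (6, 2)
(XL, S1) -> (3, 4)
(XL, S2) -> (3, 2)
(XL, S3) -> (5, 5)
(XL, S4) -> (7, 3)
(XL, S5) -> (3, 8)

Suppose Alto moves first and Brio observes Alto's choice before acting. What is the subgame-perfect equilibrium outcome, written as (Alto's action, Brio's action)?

(M, S3)

Brio best-responds to each possible Alto move:
- S → Brio plays S3 (best of 4, 7, 8, 4, 4); Alto gets 3.
- M → Brio plays S3 (best of 8, 0, 9, 1, 3); Alto gets 9.
- L → Brio plays S3 (best of 4, 6, 8, 1, 2); Alto gets 5.
- XL → Brio plays S5 (best of 4, 2, 5, 3, 8); Alto gets 3.
Maximizing over 3, 9, 5, 3, Alto chooses M. Subgame-perfect outcome: (M, S3) with payoffs (9, 9).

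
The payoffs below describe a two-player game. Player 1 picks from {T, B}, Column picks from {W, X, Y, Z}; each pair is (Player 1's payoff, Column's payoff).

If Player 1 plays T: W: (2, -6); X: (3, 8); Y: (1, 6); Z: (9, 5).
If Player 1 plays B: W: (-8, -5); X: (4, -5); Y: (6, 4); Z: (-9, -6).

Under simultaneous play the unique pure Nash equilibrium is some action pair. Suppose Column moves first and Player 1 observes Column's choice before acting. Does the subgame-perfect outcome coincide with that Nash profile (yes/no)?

Backward induction with Column moving first.
- W: Player 1 compares 2, -8 and picks T; Column would get -6.
- X: Player 1 compares 3, 4 and picks B; Column would get -5.
- Y: Player 1 compares 1, 6 and picks B; Column would get 4.
- Z: Player 1 compares 9, -9 and picks T; Column would get 5.
Maximizing over -6, -5, 4, 5, Column chooses Z. Subgame-perfect outcome: (T, Z) with payoffs (9, 5).
For the simultaneous game, intersect best replies.
Player 1's best replies: W→T; X→B; Y→B; Z→T.
Column's best replies: T→X; B→Y.
Only (B, Y) has each player best-responding; Nash payoffs (6, 4).
Sequential outcome (T, Z) differs from the Nash profile (B, Y).

no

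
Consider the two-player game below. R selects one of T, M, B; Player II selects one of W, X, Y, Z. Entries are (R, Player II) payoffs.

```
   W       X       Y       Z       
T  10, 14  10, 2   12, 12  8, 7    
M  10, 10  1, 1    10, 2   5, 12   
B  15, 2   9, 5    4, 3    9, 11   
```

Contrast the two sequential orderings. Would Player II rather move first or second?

If R leads: Player II's best replies are T→W, M→Z, B→Z; R's induced payoffs 10, 5, 9; outcome (T, W), payoffs (10, 14).
If Player II leads: R's best replies are W→B, X→T, Y→T, Z→B; Player II's induced payoffs 2, 2, 12, 11; outcome (T, Y), payoffs (12, 12).
Player II gets 12 moving first and 14 moving second, so Player II prefers to move second.

second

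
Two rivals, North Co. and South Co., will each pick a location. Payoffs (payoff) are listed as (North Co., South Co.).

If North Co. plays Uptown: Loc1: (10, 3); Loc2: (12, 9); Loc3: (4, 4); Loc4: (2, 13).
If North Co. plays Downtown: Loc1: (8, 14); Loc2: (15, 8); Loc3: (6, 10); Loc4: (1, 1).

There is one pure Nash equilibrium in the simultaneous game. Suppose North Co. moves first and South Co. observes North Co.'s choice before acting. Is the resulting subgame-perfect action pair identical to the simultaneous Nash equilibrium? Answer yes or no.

South Co. best-responds to each possible North Co. move:
- Uptown → South Co. plays Loc4 (best of 3, 9, 4, 13); North Co. gets 2.
- Downtown → South Co. plays Loc1 (best of 14, 8, 10, 1); North Co. gets 8.
Maximizing over 2, 8, North Co. chooses Downtown. Subgame-perfect outcome: (Downtown, Loc1) with payoffs (8, 14).
Now find the simultaneous Nash equilibrium.
North Co.'s best replies: Loc1→Uptown; Loc2→Downtown; Loc3→Downtown; Loc4→Uptown.
South Co.'s best replies: Uptown→Loc4; Downtown→Loc1.
The unique mutual best reply is (Uptown, Loc4), giving (2, 13).
Sequential outcome (Downtown, Loc1) differs from the Nash profile (Uptown, Loc4).

no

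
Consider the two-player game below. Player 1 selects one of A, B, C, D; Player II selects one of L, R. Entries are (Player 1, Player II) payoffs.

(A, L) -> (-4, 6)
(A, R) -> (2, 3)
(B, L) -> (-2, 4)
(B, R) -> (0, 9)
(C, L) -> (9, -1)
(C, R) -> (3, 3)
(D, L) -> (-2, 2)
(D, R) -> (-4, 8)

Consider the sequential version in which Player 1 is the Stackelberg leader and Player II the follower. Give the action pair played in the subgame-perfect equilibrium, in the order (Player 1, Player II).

(C, R)

Work backward from Player II's decision.
- A → Player II plays L (best of 6, 3); Player 1 gets -4.
- B → Player II plays R (best of 4, 9); Player 1 gets 0.
- C → Player II plays R (best of -1, 3); Player 1 gets 3.
- D → Player II plays R (best of 2, 8); Player 1 gets -4.
Player 1's induced payoffs are -4, 0, 3, -4, so Player 1 commits to C. Subgame-perfect outcome: (C, R) with payoffs (3, 3).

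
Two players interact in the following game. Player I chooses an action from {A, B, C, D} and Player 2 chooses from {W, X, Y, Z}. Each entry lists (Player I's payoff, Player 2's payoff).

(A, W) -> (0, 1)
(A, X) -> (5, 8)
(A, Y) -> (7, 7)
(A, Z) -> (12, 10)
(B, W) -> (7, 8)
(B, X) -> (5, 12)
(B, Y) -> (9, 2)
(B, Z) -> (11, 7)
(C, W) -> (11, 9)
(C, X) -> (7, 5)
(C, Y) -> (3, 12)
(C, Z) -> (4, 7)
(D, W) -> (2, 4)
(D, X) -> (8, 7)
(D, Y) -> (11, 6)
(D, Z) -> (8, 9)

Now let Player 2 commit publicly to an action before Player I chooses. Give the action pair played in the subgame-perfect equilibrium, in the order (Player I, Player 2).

(A, Z)

Solve by backward induction (Player 2 leads).
- W: BR = C, leader payoff 9.
- X: BR = D, leader payoff 7.
- Y: BR = D, leader payoff 6.
- Z: BR = A, leader payoff 10.
Maximizing over 9, 7, 6, 10, Player 2 chooses Z. Subgame-perfect outcome: (A, Z) with payoffs (12, 10).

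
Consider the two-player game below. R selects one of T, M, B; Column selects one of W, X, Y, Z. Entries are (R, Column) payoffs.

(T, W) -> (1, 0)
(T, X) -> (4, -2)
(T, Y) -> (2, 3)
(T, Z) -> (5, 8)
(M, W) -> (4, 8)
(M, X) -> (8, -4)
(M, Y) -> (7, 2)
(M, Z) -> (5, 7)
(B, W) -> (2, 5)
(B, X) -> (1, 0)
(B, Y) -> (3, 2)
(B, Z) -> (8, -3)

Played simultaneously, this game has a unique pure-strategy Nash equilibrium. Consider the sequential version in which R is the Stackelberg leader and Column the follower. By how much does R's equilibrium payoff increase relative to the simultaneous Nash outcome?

1

Column best-responds to each possible R move:
- T: BR = Z, leader payoff 5.
- M: BR = W, leader payoff 4.
- B: BR = W, leader payoff 2.
R's induced payoffs are 5, 4, 2, so R commits to T. Subgame-perfect outcome: (T, Z) with payoffs (5, 8).
Under simultaneous play:
R's best replies: W→M; X→M; Y→M; Z→B.
Column's best replies: T→Z; M→W; B→W.
Only (M, W) has each player best-responding; Nash payoffs (4, 8).
R's commitment gain: 5 − 4 = 1.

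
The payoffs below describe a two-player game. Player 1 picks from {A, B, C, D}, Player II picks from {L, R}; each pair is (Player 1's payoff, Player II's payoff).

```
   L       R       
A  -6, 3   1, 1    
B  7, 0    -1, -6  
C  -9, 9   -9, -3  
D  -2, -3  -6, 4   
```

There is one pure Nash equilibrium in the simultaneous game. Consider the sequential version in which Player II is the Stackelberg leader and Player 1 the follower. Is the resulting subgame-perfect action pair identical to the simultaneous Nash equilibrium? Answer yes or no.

no

Work backward from Player 1's decision.
- L: BR = B, leader payoff 0.
- R: BR = A, leader payoff 1.
Player II's induced payoffs are 0, 1, so Player II commits to R. Subgame-perfect outcome: (A, R) with payoffs (1, 1).
Now find the simultaneous Nash equilibrium.
Player 1's best replies: L→B; R→A.
Player II's best replies: A→L; B→L; C→L; D→R.
The unique mutual best reply is (B, L), giving (7, 0).
Sequential outcome (A, R) differs from the Nash profile (B, L).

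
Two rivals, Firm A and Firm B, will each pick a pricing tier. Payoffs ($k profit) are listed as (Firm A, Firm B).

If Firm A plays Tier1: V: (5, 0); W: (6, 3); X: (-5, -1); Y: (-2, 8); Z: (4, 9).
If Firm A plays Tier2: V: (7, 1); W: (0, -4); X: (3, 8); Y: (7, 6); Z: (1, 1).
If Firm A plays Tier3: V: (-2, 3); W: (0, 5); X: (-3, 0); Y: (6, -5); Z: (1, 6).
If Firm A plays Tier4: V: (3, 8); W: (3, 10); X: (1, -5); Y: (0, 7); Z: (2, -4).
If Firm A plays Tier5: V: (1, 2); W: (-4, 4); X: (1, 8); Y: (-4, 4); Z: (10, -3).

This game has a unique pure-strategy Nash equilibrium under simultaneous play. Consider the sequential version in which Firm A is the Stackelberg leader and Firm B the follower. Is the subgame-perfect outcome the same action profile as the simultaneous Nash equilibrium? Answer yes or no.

Solve by backward induction (Firm A leads).
- Tier1: Firm B compares 0, 3, -1, 8, 9 and picks Z; Firm A would get 4.
- Tier2: Firm B compares 1, -4, 8, 6, 1 and picks X; Firm A would get 3.
- Tier3: Firm B compares 3, 5, 0, -5, 6 and picks Z; Firm A would get 1.
- Tier4: Firm B compares 8, 10, -5, 7, -4 and picks W; Firm A would get 3.
- Tier5: Firm B compares 2, 4, 8, 4, -3 and picks X; Firm A would get 1.
Firm A's induced payoffs are 4, 3, 1, 3, 1, so Firm A commits to Tier1. Subgame-perfect outcome: (Tier1, Z) with payoffs (4, 9).
Under simultaneous play:
Firm A's best replies: V→Tier2; W→Tier1; X→Tier2; Y→Tier2; Z→Tier5.
Firm B's best replies: Tier1→Z; Tier2→X; Tier3→Z; Tier4→W; Tier5→X.
The unique mutual best reply is (Tier2, X), giving (3, 8).
Sequential outcome (Tier1, Z) differs from the Nash profile (Tier2, X).

no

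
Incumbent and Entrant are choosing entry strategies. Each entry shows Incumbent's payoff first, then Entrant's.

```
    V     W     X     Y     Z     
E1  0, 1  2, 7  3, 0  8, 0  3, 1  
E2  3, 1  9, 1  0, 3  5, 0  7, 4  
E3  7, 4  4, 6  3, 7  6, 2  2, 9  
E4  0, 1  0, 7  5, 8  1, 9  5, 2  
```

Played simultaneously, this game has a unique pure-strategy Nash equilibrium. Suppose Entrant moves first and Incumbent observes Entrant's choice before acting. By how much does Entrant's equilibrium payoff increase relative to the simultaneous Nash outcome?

Incumbent best-responds to each possible Entrant move:
- V → Incumbent plays E3 (best of 0, 3, 7, 0); Entrant gets 4.
- W → Incumbent plays E2 (best of 2, 9, 4, 0); Entrant gets 1.
- X → Incumbent plays E4 (best of 3, 0, 3, 5); Entrant gets 8.
- Y → Incumbent plays E1 (best of 8, 5, 6, 1); Entrant gets 0.
- Z → Incumbent plays E2 (best of 3, 7, 2, 5); Entrant gets 4.
Entrant's induced payoffs are 4, 1, 8, 0, 4, so Entrant commits to X. Subgame-perfect outcome: (E4, X) with payoffs (5, 8).
For the simultaneous game, intersect best replies.
Incumbent's best replies: V→E3; W→E2; X→E4; Y→E1; Z→E2.
Entrant's best replies: E1→W; E2→Z; E3→Z; E4→Y.
Only (E2, Z) has each player best-responding; Nash payoffs (7, 4).
Entrant's commitment gain: 8 − 4 = 4.

4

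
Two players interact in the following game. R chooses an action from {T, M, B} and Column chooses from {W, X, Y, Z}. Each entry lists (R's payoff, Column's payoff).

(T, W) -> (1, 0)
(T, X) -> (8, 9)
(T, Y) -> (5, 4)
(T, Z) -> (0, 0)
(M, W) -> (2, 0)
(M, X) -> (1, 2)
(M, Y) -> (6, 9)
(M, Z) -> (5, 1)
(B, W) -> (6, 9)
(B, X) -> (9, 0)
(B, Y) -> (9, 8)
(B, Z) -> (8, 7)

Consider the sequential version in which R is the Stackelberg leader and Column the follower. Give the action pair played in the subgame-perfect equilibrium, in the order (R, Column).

(T, X)

Column best-responds to each possible R move:
- T: Column compares 0, 9, 4, 0 and picks X; R would get 8.
- M: Column compares 0, 2, 9, 1 and picks Y; R would get 6.
- B: Column compares 9, 0, 8, 7 and picks W; R would get 6.
Among 8, 6, 6, the best is 8 at T. Subgame-perfect outcome: (T, X) with payoffs (8, 9).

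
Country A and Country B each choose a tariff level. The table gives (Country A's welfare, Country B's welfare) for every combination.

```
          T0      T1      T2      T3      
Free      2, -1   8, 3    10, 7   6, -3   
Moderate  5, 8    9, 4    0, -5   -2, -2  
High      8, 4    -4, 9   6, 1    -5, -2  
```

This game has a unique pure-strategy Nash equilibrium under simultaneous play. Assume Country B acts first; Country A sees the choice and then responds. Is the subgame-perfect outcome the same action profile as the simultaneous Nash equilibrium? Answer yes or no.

yes

Solve by backward induction (Country B leads).
- T0: BR = High, leader payoff 4.
- T1: BR = Moderate, leader payoff 4.
- T2: BR = Free, leader payoff 7.
- T3: BR = Free, leader payoff -3.
Among 4, 4, 7, -3, the best is 7 at T2. Subgame-perfect outcome: (Free, T2) with payoffs (10, 7).
Now find the simultaneous Nash equilibrium.
Country A's best replies: T0→High; T1→Moderate; T2→Free; T3→Free.
Country B's best replies: Free→T2; Moderate→T0; High→T1.
Only (Free, T2) has each player best-responding; Nash payoffs (10, 7).
Sequential outcome (Free, T2) coincides with the Nash profile (Free, T2).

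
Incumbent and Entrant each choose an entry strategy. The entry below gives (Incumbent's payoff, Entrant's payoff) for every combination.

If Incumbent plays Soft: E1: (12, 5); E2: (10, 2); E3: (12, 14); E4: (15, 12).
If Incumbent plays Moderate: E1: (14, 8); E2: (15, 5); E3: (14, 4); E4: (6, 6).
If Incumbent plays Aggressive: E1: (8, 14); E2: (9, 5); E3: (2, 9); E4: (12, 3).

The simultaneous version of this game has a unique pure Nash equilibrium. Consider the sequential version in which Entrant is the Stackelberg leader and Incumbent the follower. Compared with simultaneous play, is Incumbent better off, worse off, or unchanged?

better off

Incumbent best-responds to each possible Entrant move:
- E1 → Incumbent plays Moderate (best of 12, 14, 8); Entrant gets 8.
- E2 → Incumbent plays Moderate (best of 10, 15, 9); Entrant gets 5.
- E3 → Incumbent plays Moderate (best of 12, 14, 2); Entrant gets 4.
- E4 → Incumbent plays Soft (best of 15, 6, 12); Entrant gets 12.
Maximizing over 8, 5, 4, 12, Entrant chooses E4. Subgame-perfect outcome: (Soft, E4) with payoffs (15, 12).
For the simultaneous game, intersect best replies.
Incumbent's best replies: E1→Moderate; E2→Moderate; E3→Moderate; E4→Soft.
Entrant's best replies: Soft→E3; Moderate→E1; Aggressive→E1.
The unique mutual best reply is (Moderate, E1), giving (14, 8).
Incumbent earns 15 sequentially versus 14 at the Nash outcome: better off.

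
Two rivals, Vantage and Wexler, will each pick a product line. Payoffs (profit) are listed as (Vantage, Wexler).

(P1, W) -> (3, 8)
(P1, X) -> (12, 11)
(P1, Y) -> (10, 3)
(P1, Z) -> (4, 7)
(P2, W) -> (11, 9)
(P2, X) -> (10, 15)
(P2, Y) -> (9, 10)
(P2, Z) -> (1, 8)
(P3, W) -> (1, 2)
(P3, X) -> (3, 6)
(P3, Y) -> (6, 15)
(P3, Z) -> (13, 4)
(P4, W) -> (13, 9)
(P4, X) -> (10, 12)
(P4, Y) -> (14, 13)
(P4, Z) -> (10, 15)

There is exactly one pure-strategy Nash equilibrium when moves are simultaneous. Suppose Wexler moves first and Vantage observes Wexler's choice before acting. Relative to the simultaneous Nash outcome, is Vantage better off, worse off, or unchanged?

Work backward from Vantage's decision.
- W → Vantage plays P4 (best of 3, 11, 1, 13); Wexler gets 9.
- X → Vantage plays P1 (best of 12, 10, 3, 10); Wexler gets 11.
- Y → Vantage plays P4 (best of 10, 9, 6, 14); Wexler gets 13.
- Z → Vantage plays P3 (best of 4, 1, 13, 10); Wexler gets 4.
Among 9, 11, 13, 4, the best is 13 at Y. Subgame-perfect outcome: (P4, Y) with payoffs (14, 13).
Now find the simultaneous Nash equilibrium.
Vantage's best replies: W→P4; X→P1; Y→P4; Z→P3.
Wexler's best replies: P1→X; P2→X; P3→Y; P4→Z.
Only (P1, X) has each player best-responding; Nash payoffs (12, 11).
Vantage earns 14 sequentially versus 12 at the Nash outcome: better off.

better off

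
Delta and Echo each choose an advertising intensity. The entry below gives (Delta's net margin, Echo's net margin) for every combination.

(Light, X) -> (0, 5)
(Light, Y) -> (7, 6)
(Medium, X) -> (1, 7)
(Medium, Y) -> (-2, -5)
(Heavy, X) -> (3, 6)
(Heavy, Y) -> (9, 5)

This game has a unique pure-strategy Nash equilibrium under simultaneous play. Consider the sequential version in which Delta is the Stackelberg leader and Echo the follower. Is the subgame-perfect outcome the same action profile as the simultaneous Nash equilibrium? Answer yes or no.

Solve by backward induction (Delta leads).
- Light: BR = Y, leader payoff 7.
- Medium: BR = X, leader payoff 1.
- Heavy: BR = X, leader payoff 3.
Among 7, 1, 3, the best is 7 at Light. Subgame-perfect outcome: (Light, Y) with payoffs (7, 6).
Now find the simultaneous Nash equilibrium.
Delta's best replies: X→Heavy; Y→Heavy.
Echo's best replies: Light→Y; Medium→X; Heavy→X.
The unique mutual best reply is (Heavy, X), giving (3, 6).
Sequential outcome (Light, Y) differs from the Nash profile (Heavy, X).

no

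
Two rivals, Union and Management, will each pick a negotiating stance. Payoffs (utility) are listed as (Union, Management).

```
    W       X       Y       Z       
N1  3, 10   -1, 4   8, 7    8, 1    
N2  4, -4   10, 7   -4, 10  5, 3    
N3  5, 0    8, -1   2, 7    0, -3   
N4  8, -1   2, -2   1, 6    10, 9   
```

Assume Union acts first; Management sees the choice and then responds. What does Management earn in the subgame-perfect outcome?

9

Work backward from Management's decision.
- N1: BR = W, leader payoff 3.
- N2: BR = Y, leader payoff -4.
- N3: BR = Y, leader payoff 2.
- N4: BR = Z, leader payoff 10.
Among 3, -4, 2, 10, the best is 10 at N4. Subgame-perfect outcome: (N4, Z) with payoffs (10, 9).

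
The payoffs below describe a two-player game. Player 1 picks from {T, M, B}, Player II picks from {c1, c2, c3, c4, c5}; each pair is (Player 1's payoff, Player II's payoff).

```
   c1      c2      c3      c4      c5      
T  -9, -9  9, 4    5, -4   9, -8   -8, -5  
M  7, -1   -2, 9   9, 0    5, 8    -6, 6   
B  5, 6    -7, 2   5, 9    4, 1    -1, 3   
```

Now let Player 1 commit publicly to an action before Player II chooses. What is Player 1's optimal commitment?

Backward induction with Player 1 moving first.
- T: BR = c2, leader payoff 9.
- M: BR = c2, leader payoff -2.
- B: BR = c3, leader payoff 5.
Maximizing over 9, -2, 5, Player 1 chooses T. Subgame-perfect outcome: (T, c2) with payoffs (9, 4).

T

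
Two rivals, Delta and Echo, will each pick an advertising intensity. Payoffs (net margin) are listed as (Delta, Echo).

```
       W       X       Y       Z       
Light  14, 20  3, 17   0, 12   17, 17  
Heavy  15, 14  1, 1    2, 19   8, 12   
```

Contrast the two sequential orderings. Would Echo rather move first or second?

If Delta leads: Echo's best replies are Light→W, Heavy→Y; Delta's induced payoffs 14, 2; outcome (Light, W), payoffs (14, 20).
If Echo leads: Delta's best replies are W→Heavy, X→Light, Y→Heavy, Z→Light; Echo's induced payoffs 14, 17, 19, 17; outcome (Heavy, Y), payoffs (2, 19).
Echo gets 19 moving first and 20 moving second, so Echo prefers to move second.

second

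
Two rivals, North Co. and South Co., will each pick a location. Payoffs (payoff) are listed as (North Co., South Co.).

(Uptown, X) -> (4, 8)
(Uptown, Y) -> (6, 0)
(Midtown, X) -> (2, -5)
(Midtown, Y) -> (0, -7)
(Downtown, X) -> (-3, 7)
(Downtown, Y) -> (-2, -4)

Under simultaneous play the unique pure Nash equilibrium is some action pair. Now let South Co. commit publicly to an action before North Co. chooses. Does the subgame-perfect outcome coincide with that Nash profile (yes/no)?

Work backward from North Co.'s decision.
- X → North Co. plays Uptown (best of 4, 2, -3); South Co. gets 8.
- Y → North Co. plays Uptown (best of 6, 0, -2); South Co. gets 0.
Among 8, 0, the best is 8 at X. Subgame-perfect outcome: (Uptown, X) with payoffs (4, 8).
For the simultaneous game, intersect best replies.
North Co.'s best replies: X→Uptown; Y→Uptown.
South Co.'s best replies: Uptown→X; Midtown→X; Downtown→X.
The unique mutual best reply is (Uptown, X), giving (4, 8).
Sequential outcome (Uptown, X) coincides with the Nash profile (Uptown, X).

yes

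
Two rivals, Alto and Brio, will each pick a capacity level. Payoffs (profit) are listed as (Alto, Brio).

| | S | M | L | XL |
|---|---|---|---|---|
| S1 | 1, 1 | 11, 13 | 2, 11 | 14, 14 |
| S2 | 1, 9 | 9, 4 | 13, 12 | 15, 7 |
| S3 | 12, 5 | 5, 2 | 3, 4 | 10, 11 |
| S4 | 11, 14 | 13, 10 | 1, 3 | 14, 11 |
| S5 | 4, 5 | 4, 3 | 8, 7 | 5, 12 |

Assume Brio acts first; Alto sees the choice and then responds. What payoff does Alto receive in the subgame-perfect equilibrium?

13

Solve by backward induction (Brio leads).
- S: BR = S3, leader payoff 5.
- M: BR = S4, leader payoff 10.
- L: BR = S2, leader payoff 12.
- XL: BR = S2, leader payoff 7.
Brio's induced payoffs are 5, 10, 12, 7, so Brio commits to L. Subgame-perfect outcome: (S2, L) with payoffs (13, 12).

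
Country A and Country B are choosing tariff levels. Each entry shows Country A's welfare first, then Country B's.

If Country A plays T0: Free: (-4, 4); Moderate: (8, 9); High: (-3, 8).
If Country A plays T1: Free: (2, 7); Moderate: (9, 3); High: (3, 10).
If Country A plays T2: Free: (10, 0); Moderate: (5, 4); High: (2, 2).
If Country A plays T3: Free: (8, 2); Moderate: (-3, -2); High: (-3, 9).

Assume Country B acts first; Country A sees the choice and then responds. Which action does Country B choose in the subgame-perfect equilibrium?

High

Country A best-responds to each possible Country B move:
- Free: BR = T2, leader payoff 0.
- Moderate: BR = T1, leader payoff 3.
- High: BR = T1, leader payoff 10.
Maximizing over 0, 3, 10, Country B chooses High. Subgame-perfect outcome: (T1, High) with payoffs (3, 10).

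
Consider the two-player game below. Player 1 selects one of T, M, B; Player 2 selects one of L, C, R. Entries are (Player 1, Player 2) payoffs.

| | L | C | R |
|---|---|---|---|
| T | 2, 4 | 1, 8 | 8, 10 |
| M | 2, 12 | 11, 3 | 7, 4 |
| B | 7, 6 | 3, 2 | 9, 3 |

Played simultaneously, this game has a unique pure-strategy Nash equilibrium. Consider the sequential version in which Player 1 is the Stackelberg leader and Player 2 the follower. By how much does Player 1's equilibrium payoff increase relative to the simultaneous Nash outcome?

Work backward from Player 2's decision.
- T: Player 2 compares 4, 8, 10 and picks R; Player 1 would get 8.
- M: Player 2 compares 12, 3, 4 and picks L; Player 1 would get 2.
- B: Player 2 compares 6, 2, 3 and picks L; Player 1 would get 7.
Player 1's induced payoffs are 8, 2, 7, so Player 1 commits to T. Subgame-perfect outcome: (T, R) with payoffs (8, 10).
Under simultaneous play:
Player 1's best replies: L→B; C→M; R→B.
Player 2's best replies: T→R; M→L; B→L.
Only (B, L) has each player best-responding; Nash payoffs (7, 6).
Player 1's commitment gain: 8 − 7 = 1.

1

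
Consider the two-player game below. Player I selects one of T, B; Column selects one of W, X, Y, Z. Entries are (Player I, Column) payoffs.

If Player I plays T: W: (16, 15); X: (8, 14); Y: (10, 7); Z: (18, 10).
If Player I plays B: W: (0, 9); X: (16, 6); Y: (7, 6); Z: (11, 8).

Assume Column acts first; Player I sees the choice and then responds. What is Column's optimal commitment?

W

Backward induction with Column moving first.
- W: Player I compares 16, 0 and picks T; Column would get 15.
- X: Player I compares 8, 16 and picks B; Column would get 6.
- Y: Player I compares 10, 7 and picks T; Column would get 7.
- Z: Player I compares 18, 11 and picks T; Column would get 10.
Among 15, 6, 7, 10, the best is 15 at W. Subgame-perfect outcome: (T, W) with payoffs (16, 15).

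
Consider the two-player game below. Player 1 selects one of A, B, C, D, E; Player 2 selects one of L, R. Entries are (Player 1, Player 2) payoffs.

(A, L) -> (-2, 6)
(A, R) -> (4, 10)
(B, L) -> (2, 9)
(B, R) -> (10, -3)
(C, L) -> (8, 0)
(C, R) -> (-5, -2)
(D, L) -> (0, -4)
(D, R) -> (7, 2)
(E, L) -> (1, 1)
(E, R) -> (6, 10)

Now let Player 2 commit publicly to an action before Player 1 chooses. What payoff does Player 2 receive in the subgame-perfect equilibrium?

Solve by backward induction (Player 2 leads).
- L: Player 1 compares -2, 2, 8, 0, 1 and picks C; Player 2 would get 0.
- R: Player 1 compares 4, 10, -5, 7, 6 and picks B; Player 2 would get -3.
Maximizing over 0, -3, Player 2 chooses L. Subgame-perfect outcome: (C, L) with payoffs (8, 0).

0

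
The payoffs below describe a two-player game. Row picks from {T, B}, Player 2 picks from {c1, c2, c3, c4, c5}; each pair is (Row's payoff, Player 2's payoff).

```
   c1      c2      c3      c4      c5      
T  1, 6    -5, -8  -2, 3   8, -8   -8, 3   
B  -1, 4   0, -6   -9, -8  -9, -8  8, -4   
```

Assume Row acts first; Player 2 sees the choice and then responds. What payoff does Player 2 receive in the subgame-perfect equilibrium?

Backward induction with Row moving first.
- T: Player 2 compares 6, -8, 3, -8, 3 and picks c1; Row would get 1.
- B: Player 2 compares 4, -6, -8, -8, -4 and picks c1; Row would get -1.
Row's induced payoffs are 1, -1, so Row commits to T. Subgame-perfect outcome: (T, c1) with payoffs (1, 6).

6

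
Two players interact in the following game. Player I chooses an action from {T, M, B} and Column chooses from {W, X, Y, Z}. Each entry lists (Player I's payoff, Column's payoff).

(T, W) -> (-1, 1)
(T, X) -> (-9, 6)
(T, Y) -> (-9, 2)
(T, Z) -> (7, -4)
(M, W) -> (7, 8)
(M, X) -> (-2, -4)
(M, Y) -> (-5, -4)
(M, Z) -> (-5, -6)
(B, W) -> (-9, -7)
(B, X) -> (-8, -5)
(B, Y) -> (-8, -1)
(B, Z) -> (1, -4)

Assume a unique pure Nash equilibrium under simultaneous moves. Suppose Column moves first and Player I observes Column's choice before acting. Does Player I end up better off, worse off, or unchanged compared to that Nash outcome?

Player I best-responds to each possible Column move:
- W: BR = M, leader payoff 8.
- X: BR = M, leader payoff -4.
- Y: BR = M, leader payoff -4.
- Z: BR = T, leader payoff -4.
Among 8, -4, -4, -4, the best is 8 at W. Subgame-perfect outcome: (M, W) with payoffs (7, 8).
Now find the simultaneous Nash equilibrium.
Player I's best replies: W→M; X→M; Y→M; Z→T.
Column's best replies: T→X; M→W; B→Y.
The unique mutual best reply is (M, W), giving (7, 8).
Player I earns 7 sequentially versus 7 at the Nash outcome: unchanged.

unchanged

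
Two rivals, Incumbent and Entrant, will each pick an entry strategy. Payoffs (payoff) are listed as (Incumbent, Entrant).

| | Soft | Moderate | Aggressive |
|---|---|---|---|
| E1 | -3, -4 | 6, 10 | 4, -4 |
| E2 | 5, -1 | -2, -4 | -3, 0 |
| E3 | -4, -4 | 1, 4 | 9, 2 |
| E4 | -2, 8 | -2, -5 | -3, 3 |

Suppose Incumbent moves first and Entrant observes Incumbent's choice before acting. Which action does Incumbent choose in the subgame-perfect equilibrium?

E1

Solve by backward induction (Incumbent leads).
- E1 → Entrant plays Moderate (best of -4, 10, -4); Incumbent gets 6.
- E2 → Entrant plays Aggressive (best of -1, -4, 0); Incumbent gets -3.
- E3 → Entrant plays Moderate (best of -4, 4, 2); Incumbent gets 1.
- E4 → Entrant plays Soft (best of 8, -5, 3); Incumbent gets -2.
Maximizing over 6, -3, 1, -2, Incumbent chooses E1. Subgame-perfect outcome: (E1, Moderate) with payoffs (6, 10).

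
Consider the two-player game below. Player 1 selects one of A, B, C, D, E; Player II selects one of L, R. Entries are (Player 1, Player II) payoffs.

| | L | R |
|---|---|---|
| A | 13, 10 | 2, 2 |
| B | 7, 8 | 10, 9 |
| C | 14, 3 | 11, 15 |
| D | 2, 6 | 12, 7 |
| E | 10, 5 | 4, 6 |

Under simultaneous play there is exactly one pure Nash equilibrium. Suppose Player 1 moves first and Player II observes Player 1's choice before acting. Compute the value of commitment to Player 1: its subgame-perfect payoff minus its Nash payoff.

Backward induction with Player 1 moving first.
- A: BR = L, leader payoff 13.
- B: BR = R, leader payoff 10.
- C: BR = R, leader payoff 11.
- D: BR = R, leader payoff 12.
- E: BR = R, leader payoff 4.
Among 13, 10, 11, 12, 4, the best is 13 at A. Subgame-perfect outcome: (A, L) with payoffs (13, 10).
Under simultaneous play:
Player 1's best replies: L→C; R→D.
Player II's best replies: A→L; B→R; C→R; D→R; E→R.
Only (D, R) has each player best-responding; Nash payoffs (12, 7).
Player 1's commitment gain: 13 − 12 = 1.

1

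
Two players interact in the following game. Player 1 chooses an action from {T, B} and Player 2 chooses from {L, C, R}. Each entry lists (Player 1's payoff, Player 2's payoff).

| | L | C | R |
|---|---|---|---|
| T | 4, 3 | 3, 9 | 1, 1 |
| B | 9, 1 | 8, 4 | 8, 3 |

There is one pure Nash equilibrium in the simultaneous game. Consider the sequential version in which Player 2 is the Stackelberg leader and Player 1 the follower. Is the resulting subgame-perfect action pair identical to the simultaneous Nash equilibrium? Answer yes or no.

Solve by backward induction (Player 2 leads).
- L: Player 1 compares 4, 9 and picks B; Player 2 would get 1.
- C: Player 1 compares 3, 8 and picks B; Player 2 would get 4.
- R: Player 1 compares 1, 8 and picks B; Player 2 would get 3.
Among 1, 4, 3, the best is 4 at C. Subgame-perfect outcome: (B, C) with payoffs (8, 4).
Under simultaneous play:
Player 1's best replies: L→B; C→B; R→B.
Player 2's best replies: T→C; B→C.
The unique mutual best reply is (B, C), giving (8, 4).
Sequential outcome (B, C) coincides with the Nash profile (B, C).

yes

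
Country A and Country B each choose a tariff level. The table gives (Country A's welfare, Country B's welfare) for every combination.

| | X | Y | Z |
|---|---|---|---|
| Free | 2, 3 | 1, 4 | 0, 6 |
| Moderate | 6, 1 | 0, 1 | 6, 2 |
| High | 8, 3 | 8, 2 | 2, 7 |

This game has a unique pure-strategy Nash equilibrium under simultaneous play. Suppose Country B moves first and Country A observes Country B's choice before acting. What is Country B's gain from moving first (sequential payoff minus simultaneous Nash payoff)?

1

Backward induction with Country B moving first.
- X: Country A compares 2, 6, 8 and picks High; Country B would get 3.
- Y: Country A compares 1, 0, 8 and picks High; Country B would get 2.
- Z: Country A compares 0, 6, 2 and picks Moderate; Country B would get 2.
Maximizing over 3, 2, 2, Country B chooses X. Subgame-perfect outcome: (High, X) with payoffs (8, 3).
Under simultaneous play:
Country A's best replies: X→High; Y→High; Z→Moderate.
Country B's best replies: Free→Z; Moderate→Z; High→Z.
Only (Moderate, Z) has each player best-responding; Nash payoffs (6, 2).
Country B's commitment gain: 3 − 2 = 1.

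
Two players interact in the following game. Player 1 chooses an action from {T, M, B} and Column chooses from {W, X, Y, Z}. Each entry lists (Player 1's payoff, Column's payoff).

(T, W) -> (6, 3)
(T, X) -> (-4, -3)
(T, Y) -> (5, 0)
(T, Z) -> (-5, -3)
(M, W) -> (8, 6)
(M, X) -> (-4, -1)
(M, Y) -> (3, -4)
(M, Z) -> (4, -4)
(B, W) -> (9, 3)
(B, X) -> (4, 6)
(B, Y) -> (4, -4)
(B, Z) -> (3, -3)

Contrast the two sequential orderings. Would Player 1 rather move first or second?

If Player 1 leads: Column's best replies are T→W, M→W, B→X; Player 1's induced payoffs 6, 8, 4; outcome (M, W), payoffs (8, 6).
If Column leads: Player 1's best replies are W→B, X→B, Y→T, Z→M; Column's induced payoffs 3, 6, 0, -4; outcome (B, X), payoffs (4, 6).
Player 1 gets 8 moving first and 4 moving second, so Player 1 prefers to move first.

first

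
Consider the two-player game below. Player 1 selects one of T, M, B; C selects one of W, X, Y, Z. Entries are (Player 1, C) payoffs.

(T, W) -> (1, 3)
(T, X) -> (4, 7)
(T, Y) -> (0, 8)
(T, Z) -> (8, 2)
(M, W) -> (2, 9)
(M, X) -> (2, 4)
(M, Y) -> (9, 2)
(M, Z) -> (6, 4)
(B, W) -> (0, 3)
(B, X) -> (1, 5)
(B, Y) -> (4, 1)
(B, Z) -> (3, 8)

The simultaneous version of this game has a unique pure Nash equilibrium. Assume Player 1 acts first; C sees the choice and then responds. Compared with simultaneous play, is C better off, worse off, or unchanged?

worse off

C best-responds to each possible Player 1 move:
- T: C compares 3, 7, 8, 2 and picks Y; Player 1 would get 0.
- M: C compares 9, 4, 2, 4 and picks W; Player 1 would get 2.
- B: C compares 3, 5, 1, 8 and picks Z; Player 1 would get 3.
Maximizing over 0, 2, 3, Player 1 chooses B. Subgame-perfect outcome: (B, Z) with payoffs (3, 8).
Under simultaneous play:
Player 1's best replies: W→M; X→T; Y→M; Z→T.
C's best replies: T→Y; M→W; B→Z.
Only (M, W) has each player best-responding; Nash payoffs (2, 9).
C earns 8 sequentially versus 9 at the Nash outcome: worse off.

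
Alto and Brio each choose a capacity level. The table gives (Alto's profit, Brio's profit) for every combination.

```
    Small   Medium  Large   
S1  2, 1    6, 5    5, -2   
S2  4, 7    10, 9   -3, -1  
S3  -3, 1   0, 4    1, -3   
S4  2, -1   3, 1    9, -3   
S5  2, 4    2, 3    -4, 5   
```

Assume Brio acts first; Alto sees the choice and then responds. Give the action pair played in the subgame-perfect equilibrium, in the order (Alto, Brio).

Alto best-responds to each possible Brio move:
- Small → Alto plays S2 (best of 2, 4, -3, 2, 2); Brio gets 7.
- Medium → Alto plays S2 (best of 6, 10, 0, 3, 2); Brio gets 9.
- Large → Alto plays S4 (best of 5, -3, 1, 9, -4); Brio gets -3.
Brio's induced payoffs are 7, 9, -3, so Brio commits to Medium. Subgame-perfect outcome: (S2, Medium) with payoffs (10, 9).

(S2, Medium)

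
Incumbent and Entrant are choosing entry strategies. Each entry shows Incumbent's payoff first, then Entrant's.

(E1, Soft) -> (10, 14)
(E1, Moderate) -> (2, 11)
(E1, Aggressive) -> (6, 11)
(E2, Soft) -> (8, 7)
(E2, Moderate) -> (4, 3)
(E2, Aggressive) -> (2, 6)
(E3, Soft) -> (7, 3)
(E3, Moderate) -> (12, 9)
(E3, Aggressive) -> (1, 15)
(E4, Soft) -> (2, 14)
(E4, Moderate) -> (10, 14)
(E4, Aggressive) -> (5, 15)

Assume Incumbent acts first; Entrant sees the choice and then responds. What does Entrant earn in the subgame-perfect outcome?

14

Work backward from Entrant's decision.
- E1: BR = Soft, leader payoff 10.
- E2: BR = Soft, leader payoff 8.
- E3: BR = Aggressive, leader payoff 1.
- E4: BR = Aggressive, leader payoff 5.
Incumbent's induced payoffs are 10, 8, 1, 5, so Incumbent commits to E1. Subgame-perfect outcome: (E1, Soft) with payoffs (10, 14).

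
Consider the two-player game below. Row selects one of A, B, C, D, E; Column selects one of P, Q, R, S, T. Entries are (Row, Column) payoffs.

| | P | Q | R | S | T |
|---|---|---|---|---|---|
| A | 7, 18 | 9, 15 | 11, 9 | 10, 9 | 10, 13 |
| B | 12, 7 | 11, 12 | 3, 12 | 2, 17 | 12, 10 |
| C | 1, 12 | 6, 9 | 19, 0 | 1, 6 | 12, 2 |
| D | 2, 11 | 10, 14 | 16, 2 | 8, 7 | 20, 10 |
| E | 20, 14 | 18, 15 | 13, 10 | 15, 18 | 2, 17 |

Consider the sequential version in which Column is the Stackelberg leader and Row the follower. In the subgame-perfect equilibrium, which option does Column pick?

Work backward from Row's decision.
- P: BR = E, leader payoff 14.
- Q: BR = E, leader payoff 15.
- R: BR = C, leader payoff 0.
- S: BR = E, leader payoff 18.
- T: BR = D, leader payoff 10.
Maximizing over 14, 15, 0, 18, 10, Column chooses S. Subgame-perfect outcome: (E, S) with payoffs (15, 18).

S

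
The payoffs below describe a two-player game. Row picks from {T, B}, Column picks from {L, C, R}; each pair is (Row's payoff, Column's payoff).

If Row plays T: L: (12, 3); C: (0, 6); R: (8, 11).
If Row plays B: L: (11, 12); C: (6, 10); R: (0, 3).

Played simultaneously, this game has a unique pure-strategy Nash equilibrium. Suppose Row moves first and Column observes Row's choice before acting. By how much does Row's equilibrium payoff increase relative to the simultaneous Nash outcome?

Backward induction with Row moving first.
- T: BR = R, leader payoff 8.
- B: BR = L, leader payoff 11.
Maximizing over 8, 11, Row chooses B. Subgame-perfect outcome: (B, L) with payoffs (11, 12).
Now find the simultaneous Nash equilibrium.
Row's best replies: L→T; C→B; R→T.
Column's best replies: T→R; B→L.
Only (T, R) has each player best-responding; Nash payoffs (8, 11).
Row's commitment gain: 11 − 8 = 3.

3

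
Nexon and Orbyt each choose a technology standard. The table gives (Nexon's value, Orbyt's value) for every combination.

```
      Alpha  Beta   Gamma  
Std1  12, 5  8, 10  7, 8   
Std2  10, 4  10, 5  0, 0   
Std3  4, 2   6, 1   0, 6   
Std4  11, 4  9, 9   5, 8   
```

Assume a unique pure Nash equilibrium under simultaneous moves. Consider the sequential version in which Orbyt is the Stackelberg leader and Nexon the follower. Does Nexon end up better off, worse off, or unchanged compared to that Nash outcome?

Nexon best-responds to each possible Orbyt move:
- Alpha: Nexon compares 12, 10, 4, 11 and picks Std1; Orbyt would get 5.
- Beta: Nexon compares 8, 10, 6, 9 and picks Std2; Orbyt would get 5.
- Gamma: Nexon compares 7, 0, 0, 5 and picks Std1; Orbyt would get 8.
Among 5, 5, 8, the best is 8 at Gamma. Subgame-perfect outcome: (Std1, Gamma) with payoffs (7, 8).
For the simultaneous game, intersect best replies.
Nexon's best replies: Alpha→Std1; Beta→Std2; Gamma→Std1.
Orbyt's best replies: Std1→Beta; Std2→Beta; Std3→Gamma; Std4→Beta.
Only (Std2, Beta) has each player best-responding; Nash payoffs (10, 5).
Nexon earns 7 sequentially versus 10 at the Nash outcome: worse off.

worse off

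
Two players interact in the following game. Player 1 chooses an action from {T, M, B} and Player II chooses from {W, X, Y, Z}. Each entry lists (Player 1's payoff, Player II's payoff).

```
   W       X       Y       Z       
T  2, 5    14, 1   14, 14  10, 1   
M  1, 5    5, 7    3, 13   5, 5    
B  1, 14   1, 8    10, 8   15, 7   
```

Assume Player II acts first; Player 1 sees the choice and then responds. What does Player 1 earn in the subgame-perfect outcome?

14

Backward induction with Player II moving first.
- W: BR = T, leader payoff 5.
- X: BR = T, leader payoff 1.
- Y: BR = T, leader payoff 14.
- Z: BR = B, leader payoff 7.
Among 5, 1, 14, 7, the best is 14 at Y. Subgame-perfect outcome: (T, Y) with payoffs (14, 14).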